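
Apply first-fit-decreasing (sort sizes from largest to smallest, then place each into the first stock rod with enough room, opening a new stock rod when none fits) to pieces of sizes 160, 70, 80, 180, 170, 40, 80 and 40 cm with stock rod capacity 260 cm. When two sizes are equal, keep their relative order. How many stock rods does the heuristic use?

Sorted descending: 180, 170, 160, 80, 80, 70, 40, 40.
  180 → stock rod 1 (new)  [load 180/260]
  170 → stock rod 2 (new)  [load 170/260]
  160 → stock rod 3 (new)  [load 160/260]
  80 → stock rod 1  [load 260/260]
  80 → stock rod 2  [load 250/260]
  70 → stock rod 3  [load 230/260]
  40 → stock rod 4 (new)  [load 40/260]
  40 → stock rod 4  [load 80/260]
4 stock rods opened.

4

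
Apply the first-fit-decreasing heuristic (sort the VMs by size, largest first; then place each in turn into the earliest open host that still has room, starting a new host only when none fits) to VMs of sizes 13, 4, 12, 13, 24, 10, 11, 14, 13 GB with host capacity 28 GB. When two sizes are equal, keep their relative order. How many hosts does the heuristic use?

5

Sorted descending: 24, 14, 13, 13, 13, 12, 11, 10, 4.
  24 → host 1 (new)  [load 24/28]
  14 → host 2 (new)  [load 14/28]
  13 → host 2  [load 27/28]
  13 → host 3 (new)  [load 13/28]
  13 → host 3  [load 26/28]
  12 → host 4 (new)  [load 12/28]
  11 → host 4  [load 23/28]
  10 → host 5 (new)  [load 10/28]
  4 → host 1  [load 28/28]
5 hosts opened.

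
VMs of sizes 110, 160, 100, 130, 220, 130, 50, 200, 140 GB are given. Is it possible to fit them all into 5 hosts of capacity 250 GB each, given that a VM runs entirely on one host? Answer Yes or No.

Total = 1240 GB; ⌈1240/250⌉ = 5.
6 VMs each exceed half the capacity and cannot share a host, forcing at least 6 hosts.
At least 6 hosts are required, but only 5 are allowed.

No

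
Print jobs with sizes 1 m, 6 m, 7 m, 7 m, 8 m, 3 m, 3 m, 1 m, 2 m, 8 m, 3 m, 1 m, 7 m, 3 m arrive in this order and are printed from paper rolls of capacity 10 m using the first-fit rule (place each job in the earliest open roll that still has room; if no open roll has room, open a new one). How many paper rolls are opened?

7

  1 → roll 1 (new)  [load 1/10]
  6 → roll 1  [load 7/10]
  7 → roll 2 (new)  [load 7/10]
  7 → roll 3 (new)  [load 7/10]
  8 → roll 4 (new)  [load 8/10]
  3 → roll 1  [load 10/10]
  3 → roll 2  [load 10/10]
  1 → roll 3  [load 8/10]
  2 → roll 3  [load 10/10]
  8 → roll 5 (new)  [load 8/10]
  3 → roll 6 (new)  [load 3/10]
  1 → roll 4  [load 9/10]
  7 → roll 6  [load 10/10]
  3 → roll 7 (new)  [load 3/10]
7 paper rolls opened.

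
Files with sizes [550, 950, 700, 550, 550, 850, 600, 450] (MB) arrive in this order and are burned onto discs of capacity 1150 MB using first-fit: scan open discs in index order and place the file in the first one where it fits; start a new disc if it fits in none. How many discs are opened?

  550 → disc 1 (new)  [load 550/1150]
  950 → disc 2 (new)  [load 950/1150]
  700 → disc 3 (new)  [load 700/1150]
  550 → disc 1  [load 1100/1150]
  550 → disc 4 (new)  [load 550/1150]
  850 → disc 5 (new)  [load 850/1150]
  600 → disc 4  [load 1150/1150]
  450 → disc 3  [load 1150/1150]
5 discs opened.

5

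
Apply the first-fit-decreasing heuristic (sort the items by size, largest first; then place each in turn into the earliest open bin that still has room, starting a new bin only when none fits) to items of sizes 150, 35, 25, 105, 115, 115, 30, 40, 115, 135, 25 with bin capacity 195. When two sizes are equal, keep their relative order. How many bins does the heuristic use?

Sorted descending: 150, 135, 115, 115, 115, 105, 40, 35, 30, 25, 25.
  150 → bin 1 (new)  [load 150/195]
  135 → bin 2 (new)  [load 135/195]
  115 → bin 3 (new)  [load 115/195]
  115 → bin 4 (new)  [load 115/195]
  115 → bin 5 (new)  [load 115/195]
  105 → bin 6 (new)  [load 105/195]
  40 → bin 1  [load 190/195]
  35 → bin 2  [load 170/195]
  30 → bin 3  [load 145/195]
  25 → bin 2  [load 195/195]
  25 → bin 3  [load 170/195]
6 bins opened.

6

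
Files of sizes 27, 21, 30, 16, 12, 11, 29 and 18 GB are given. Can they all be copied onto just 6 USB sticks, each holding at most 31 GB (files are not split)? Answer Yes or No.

A valid assignment using 6 USB sticks:
  USB stick 1: 30 = 30
  USB stick 2: 29 = 29
  USB stick 3: 27 = 27
  USB stick 4: 21 = 21
  USB stick 5: 18 + 12 = 30
  USB stick 6: 16 + 11 = 27
Every load is within 31 GB, so 6 USB sticks suffice.

Yes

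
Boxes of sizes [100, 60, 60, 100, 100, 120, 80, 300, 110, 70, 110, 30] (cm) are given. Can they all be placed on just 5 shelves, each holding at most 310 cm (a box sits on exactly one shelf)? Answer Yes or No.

A valid assignment using 5 shelves:
  shelf 1: 300 = 300
  shelf 2: 120 + 110 + 80 = 310
  shelf 3: 110 + 100 + 100 = 310
  shelf 4: 100 + 70 + 60 + 60 = 290
  shelf 5: 30 = 30
Every load is within 310 cm, so 5 shelves suffice.

Yes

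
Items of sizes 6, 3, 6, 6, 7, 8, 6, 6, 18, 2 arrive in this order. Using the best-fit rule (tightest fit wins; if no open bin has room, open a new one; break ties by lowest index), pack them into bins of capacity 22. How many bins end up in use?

4

  6 → bin 1 (new)  [load 6/22]
  3 → bin 1  [load 9/22]
  6 → bin 1  [load 15/22]
  6 → bin 1  [load 21/22]
  7 → bin 2 (new)  [load 7/22]
  8 → bin 2  [load 15/22]
  6 → bin 2  [load 21/22]
  6 → bin 3 (new)  [load 6/22]
  18 → bin 4 (new)  [load 18/22]
  2 → bin 4  [load 20/22]
4 bins opened.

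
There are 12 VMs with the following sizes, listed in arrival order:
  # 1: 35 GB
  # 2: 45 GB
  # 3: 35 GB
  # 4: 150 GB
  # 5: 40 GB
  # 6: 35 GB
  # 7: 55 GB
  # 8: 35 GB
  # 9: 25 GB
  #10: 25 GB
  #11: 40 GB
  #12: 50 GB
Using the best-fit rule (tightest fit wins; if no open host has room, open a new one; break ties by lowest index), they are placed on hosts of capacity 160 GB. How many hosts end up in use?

  35 → host 1 (new)  [load 35/160]
  45 → host 1  [load 80/160]
  35 → host 1  [load 115/160]
  150 → host 2 (new)  [load 150/160]
  40 → host 1  [load 155/160]
  35 → host 3 (new)  [load 35/160]
  55 → host 3  [load 90/160]
  35 → host 3  [load 125/160]
  25 → host 3  [load 150/160]
  25 → host 4 (new)  [load 25/160]
  40 → host 4  [load 65/160]
  50 → host 4  [load 115/160]
4 hosts opened.

4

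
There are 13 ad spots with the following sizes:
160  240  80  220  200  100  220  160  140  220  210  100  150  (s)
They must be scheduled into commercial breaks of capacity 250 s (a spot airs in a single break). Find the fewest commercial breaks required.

Total = 240 + 220 + 220 + 220 + 210 + 200 + 160 + 160 + 150 + 140 + 100 + 100 + 80 = 2200 s.
Lower bound: ⌈2200/250⌉ = 9 commercial breaks.
Also, 10 ad spots each exceed 125 s, and no two of those can share a break, so at least 10 commercial breaks are needed.
A packing using 10 commercial breaks:
  break 1: 240 = 240
  break 2: 220 = 220
  break 3: 220 = 220
  break 4: 220 = 220
  break 5: 210 = 210
  break 6: 200 = 200
  break 7: 160 + 80 = 240
  break 8: 160 = 160
  break 9: 150 + 100 = 250
  break 10: 140 + 100 = 240
This matches the lower bound, so 10 is optimal.

10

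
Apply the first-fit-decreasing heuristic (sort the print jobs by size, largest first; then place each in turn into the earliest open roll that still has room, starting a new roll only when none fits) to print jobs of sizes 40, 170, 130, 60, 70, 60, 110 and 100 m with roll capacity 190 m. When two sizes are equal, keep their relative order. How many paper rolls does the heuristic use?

5

Sorted descending: 170, 130, 110, 100, 70, 60, 60, 40.
  170 → roll 1 (new)  [load 170/190]
  130 → roll 2 (new)  [load 130/190]
  110 → roll 3 (new)  [load 110/190]
  100 → roll 4 (new)  [load 100/190]
  70 → roll 3  [load 180/190]
  60 → roll 2  [load 190/190]
  60 → roll 4  [load 160/190]
  40 → roll 5 (new)  [load 40/190]
5 paper rolls opened.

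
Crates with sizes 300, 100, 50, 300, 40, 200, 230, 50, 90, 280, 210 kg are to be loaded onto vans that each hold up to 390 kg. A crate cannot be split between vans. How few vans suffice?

6

Total = 300 + 300 + 280 + 230 + 210 + 200 + 100 + 90 + 50 + 50 + 40 = 1850 kg.
Lower bound: ⌈1850/390⌉ = 5 vans.
Also, 6 crates each exceed 195 kg, and no two of those can share a van, so at least 6 vans are needed.
A packing using 6 vans:
  van 1: 300 + 90 = 390
  van 2: 300 + 50 + 40 = 390
  van 3: 280 + 100 = 380
  van 4: 230 + 50 = 280
  van 5: 210 = 210
  van 6: 200 = 200
This matches the lower bound, so 6 is optimal.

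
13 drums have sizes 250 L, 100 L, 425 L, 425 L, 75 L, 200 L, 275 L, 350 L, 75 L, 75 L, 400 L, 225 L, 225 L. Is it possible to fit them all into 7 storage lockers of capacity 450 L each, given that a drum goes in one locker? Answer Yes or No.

No

Total = 3100 L; ⌈3100/450⌉ = 7.
The bound of 7 does not rule out 7, but exhaustive search shows no assignment into 7 storage lockers of capacity 450 L exists — the minimum is 8.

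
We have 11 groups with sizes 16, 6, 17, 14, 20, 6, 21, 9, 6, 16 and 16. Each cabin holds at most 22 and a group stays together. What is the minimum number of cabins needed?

Total = 21 + 20 + 17 + 16 + 16 + 16 + 14 + 9 + 6 + 6 + 6 = 147.
Lower bound: ⌈147/22⌉ = 7 cabins.
A packing using 8 cabins:
  cabin 1: 21 = 21
  cabin 2: 20 = 20
  cabin 3: 17 = 17
  cabin 4: 16 + 6 = 22
  cabin 5: 16 + 6 = 22
  cabin 6: 16 + 6 = 22
  cabin 7: 14 = 14
  cabin 8: 9 = 9
No arrangement into 7 cabins stays within capacity, so 8 is optimal.

8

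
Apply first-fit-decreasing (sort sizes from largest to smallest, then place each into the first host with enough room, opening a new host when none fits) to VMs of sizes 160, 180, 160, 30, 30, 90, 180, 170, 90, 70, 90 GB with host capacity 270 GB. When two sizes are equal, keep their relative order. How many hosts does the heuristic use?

Sorted descending: 180, 180, 170, 160, 160, 90, 90, 90, 70, 30, 30.
  180 → host 1 (new)  [load 180/270]
  180 → host 2 (new)  [load 180/270]
  170 → host 3 (new)  [load 170/270]
  160 → host 4 (new)  [load 160/270]
  160 → host 5 (new)  [load 160/270]
  90 → host 1  [load 270/270]
  90 → host 2  [load 270/270]
  90 → host 3  [load 260/270]
  70 → host 4  [load 230/270]
  30 → host 4  [load 260/270]
  30 → host 5  [load 190/270]
5 hosts opened.

5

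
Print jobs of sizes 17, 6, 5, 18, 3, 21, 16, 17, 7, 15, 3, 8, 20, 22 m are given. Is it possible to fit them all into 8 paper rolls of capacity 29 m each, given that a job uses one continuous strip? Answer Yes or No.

Yes

A valid assignment using 8 paper rolls:
  roll 1: 22 + 7 = 29
  roll 2: 21 + 8 = 29
  roll 3: 20 + 6 + 3 = 29
  roll 4: 18 + 5 + 3 = 26
  roll 5: 17 = 17
  roll 6: 17 = 17
  roll 7: 16 = 16
  roll 8: 15 = 15
Every load is within 29 m, so 8 paper rolls suffice.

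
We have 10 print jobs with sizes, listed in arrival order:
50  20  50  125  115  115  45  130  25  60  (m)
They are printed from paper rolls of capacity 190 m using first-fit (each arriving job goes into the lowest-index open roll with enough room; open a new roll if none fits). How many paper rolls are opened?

5

  50 → roll 1 (new)  [load 50/190]
  20 → roll 1  [load 70/190]
  50 → roll 1  [load 120/190]
  125 → roll 2 (new)  [load 125/190]
  115 → roll 3 (new)  [load 115/190]
  115 → roll 4 (new)  [load 115/190]
  45 → roll 1  [load 165/190]
  130 → roll 5 (new)  [load 130/190]
  25 → roll 1  [load 190/190]
  60 → roll 2  [load 185/190]
5 paper rolls opened.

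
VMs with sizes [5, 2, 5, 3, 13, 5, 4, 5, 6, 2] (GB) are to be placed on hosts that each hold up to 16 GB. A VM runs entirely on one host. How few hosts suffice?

4

Total = 13 + 6 + 5 + 5 + 5 + 5 + 4 + 3 + 2 + 2 = 50 GB.
Lower bound: ⌈50/16⌉ = 4 hosts.
A packing using 4 hosts:
  host 1: 13 + 3 = 16
  host 2: 6 + 5 + 5 = 16
  host 3: 5 + 5 + 4 + 2 = 16
  host 4: 2 = 2
This matches the lower bound, so 4 is optimal.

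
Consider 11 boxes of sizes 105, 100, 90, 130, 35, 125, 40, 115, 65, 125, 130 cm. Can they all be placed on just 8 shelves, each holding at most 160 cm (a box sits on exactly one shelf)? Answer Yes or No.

A valid assignment using 8 shelves:
  shelf 1: 130 = 130
  shelf 2: 130 = 130
  shelf 3: 125 + 35 = 160
  shelf 4: 125 = 125
  shelf 5: 115 + 40 = 155
  shelf 6: 105 = 105
  shelf 7: 100 = 100
  shelf 8: 90 + 65 = 155
Every load is within 160 cm, so 8 shelves suffice.

Yes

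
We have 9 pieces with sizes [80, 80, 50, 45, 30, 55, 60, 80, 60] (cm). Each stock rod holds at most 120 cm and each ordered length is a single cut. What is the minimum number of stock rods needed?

Total = 80 + 80 + 80 + 60 + 60 + 55 + 50 + 45 + 30 = 540 cm.
Lower bound: ⌈540/120⌉ = 5 stock rods.
A packing using 6 stock rods:
  stock rod 1: 80 + 30 = 110
  stock rod 2: 80 = 80
  stock rod 3: 80 = 80
  stock rod 4: 60 + 60 = 120
  stock rod 5: 55 + 50 = 105
  stock rod 6: 45 = 45
No arrangement into 5 stock rods stays within capacity, so 6 is optimal.

6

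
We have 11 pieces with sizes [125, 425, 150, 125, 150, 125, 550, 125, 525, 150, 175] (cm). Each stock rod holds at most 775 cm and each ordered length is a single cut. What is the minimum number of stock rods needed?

4

Total = 550 + 525 + 425 + 175 + 150 + 150 + 150 + 125 + 125 + 125 + 125 = 2625 cm.
Lower bound: ⌈2625/775⌉ = 4 stock rods.
A packing using 4 stock rods:
  stock rod 1: 550 + 175 = 725
  stock rod 2: 525 + 150 = 675
  stock rod 3: 425 + 150 + 150 = 725
  stock rod 4: 125 + 125 + 125 + 125 = 500
This matches the lower bound, so 4 is optimal.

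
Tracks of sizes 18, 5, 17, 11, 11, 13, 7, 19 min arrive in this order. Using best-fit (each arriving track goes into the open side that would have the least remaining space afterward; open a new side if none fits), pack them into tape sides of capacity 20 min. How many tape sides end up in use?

  18 → side 1 (new)  [load 18/20]
  5 → side 2 (new)  [load 5/20]
  17 → side 3 (new)  [load 17/20]
  11 → side 2  [load 16/20]
  11 → side 4 (new)  [load 11/20]
  13 → side 5 (new)  [load 13/20]
  7 → side 5  [load 20/20]
  19 → side 6 (new)  [load 19/20]
6 tape sides opened.

6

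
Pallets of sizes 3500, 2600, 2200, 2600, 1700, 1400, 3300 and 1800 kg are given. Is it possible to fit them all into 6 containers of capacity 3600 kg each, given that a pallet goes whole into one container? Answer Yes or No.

A valid assignment using 6 containers:
  container 1: 3500 = 3500
  container 2: 3300 = 3300
  container 3: 2600 = 2600
  container 4: 2600 = 2600
  container 5: 2200 + 1400 = 3600
  container 6: 1800 + 1700 = 3500
Every load is within 3600 kg, so 6 containers suffice.

Yes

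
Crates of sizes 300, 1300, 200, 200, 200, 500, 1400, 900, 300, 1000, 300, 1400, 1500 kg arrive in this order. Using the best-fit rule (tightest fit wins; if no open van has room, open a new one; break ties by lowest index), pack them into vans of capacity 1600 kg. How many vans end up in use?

  300 → van 1 (new)  [load 300/1600]
  1300 → van 1  [load 1600/1600]
  200 → van 2 (new)  [load 200/1600]
  200 → van 2  [load 400/1600]
  200 → van 2  [load 600/1600]
  500 → van 2  [load 1100/1600]
  1400 → van 3 (new)  [load 1400/1600]
  900 → van 4 (new)  [load 900/1600]
  300 → van 2  [load 1400/1600]
  1000 → van 5 (new)  [load 1000/1600]
  300 → van 5  [load 1300/1600]
  1400 → van 6 (new)  [load 1400/1600]
  1500 → van 7 (new)  [load 1500/1600]
7 vans opened.

7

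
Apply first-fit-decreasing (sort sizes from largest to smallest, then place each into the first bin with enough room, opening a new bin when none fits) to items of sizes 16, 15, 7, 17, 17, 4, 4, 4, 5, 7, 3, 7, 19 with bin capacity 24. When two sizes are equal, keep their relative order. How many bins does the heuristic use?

Sorted descending: 19, 17, 17, 16, 15, 7, 7, 7, 5, 4, 4, 4, 3.
  19 → bin 1 (new)  [load 19/24]
  17 → bin 2 (new)  [load 17/24]
  17 → bin 3 (new)  [load 17/24]
  16 → bin 4 (new)  [load 16/24]
  15 → bin 5 (new)  [load 15/24]
  7 → bin 2  [load 24/24]
  7 → bin 3  [load 24/24]
  7 → bin 4  [load 23/24]
  5 → bin 1  [load 24/24]
  4 → bin 5  [load 19/24]
  4 → bin 5  [load 23/24]
  4 → bin 6 (new)  [load 4/24]
  3 → bin 6  [load 7/24]
6 bins opened.

6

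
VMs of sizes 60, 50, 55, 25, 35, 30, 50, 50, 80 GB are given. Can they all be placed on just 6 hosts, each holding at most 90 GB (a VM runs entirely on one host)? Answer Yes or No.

Yes

A valid assignment using 6 hosts:
  host 1: 80 = 80
  host 2: 60 + 30 = 90
  host 3: 55 + 35 = 90
  host 4: 50 + 25 = 75
  host 5: 50 = 50
  host 6: 50 = 50
Every load is within 90 GB, so 6 hosts suffice.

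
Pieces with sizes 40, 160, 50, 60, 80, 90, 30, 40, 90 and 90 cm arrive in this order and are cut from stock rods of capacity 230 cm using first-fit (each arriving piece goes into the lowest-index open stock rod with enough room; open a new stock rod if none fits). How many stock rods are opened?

  40 → stock rod 1 (new)  [load 40/230]
  160 → stock rod 1  [load 200/230]
  50 → stock rod 2 (new)  [load 50/230]
  60 → stock rod 2  [load 110/230]
  80 → stock rod 2  [load 190/230]
  90 → stock rod 3 (new)  [load 90/230]
  30 → stock rod 1  [load 230/230]
  40 → stock rod 2  [load 230/230]
  90 → stock rod 3  [load 180/230]
  90 → stock rod 4 (new)  [load 90/230]
4 stock rods opened.

4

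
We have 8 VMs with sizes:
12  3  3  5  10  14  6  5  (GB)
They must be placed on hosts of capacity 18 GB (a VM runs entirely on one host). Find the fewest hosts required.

Total = 14 + 12 + 10 + 6 + 5 + 5 + 3 + 3 = 58 GB.
Lower bound: ⌈58/18⌉ = 4 hosts.
A packing using 4 hosts:
  host 1: 14 + 3 = 17
  host 2: 12 + 6 = 18
  host 3: 10 + 5 + 3 = 18
  host 4: 5 = 5
This matches the lower bound, so 4 is optimal.

4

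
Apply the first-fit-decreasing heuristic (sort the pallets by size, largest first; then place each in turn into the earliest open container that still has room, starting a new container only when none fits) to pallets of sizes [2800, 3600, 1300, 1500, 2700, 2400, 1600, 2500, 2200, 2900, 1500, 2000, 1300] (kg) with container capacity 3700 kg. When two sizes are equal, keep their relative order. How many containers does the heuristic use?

Sorted descending: 3600, 2900, 2800, 2700, 2500, 2400, 2200, 2000, 1600, 1500, 1500, 1300, 1300.
  3600 → container 1 (new)  [load 3600/3700]
  2900 → container 2 (new)  [load 2900/3700]
  2800 → container 3 (new)  [load 2800/3700]
  2700 → container 4 (new)  [load 2700/3700]
  2500 → container 5 (new)  [load 2500/3700]
  2400 → container 6 (new)  [load 2400/3700]
  2200 → container 7 (new)  [load 2200/3700]
  2000 → container 8 (new)  [load 2000/3700]
  1600 → container 8  [load 3600/3700]
  1500 → container 7  [load 3700/3700]
  1500 → container 9 (new)  [load 1500/3700]
  1300 → container 6  [load 3700/3700]
  1300 → container 9  [load 2800/3700]
9 containers opened.

9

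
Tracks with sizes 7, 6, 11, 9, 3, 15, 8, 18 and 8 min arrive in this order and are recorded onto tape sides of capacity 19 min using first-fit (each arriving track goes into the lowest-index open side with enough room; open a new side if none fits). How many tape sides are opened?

  7 → side 1 (new)  [load 7/19]
  6 → side 1  [load 13/19]
  11 → side 2 (new)  [load 11/19]
  9 → side 3 (new)  [load 9/19]
  3 → side 1  [load 16/19]
  15 → side 4 (new)  [load 15/19]
  8 → side 2  [load 19/19]
  18 → side 5 (new)  [load 18/19]
  8 → side 3  [load 17/19]
5 tape sides opened.

5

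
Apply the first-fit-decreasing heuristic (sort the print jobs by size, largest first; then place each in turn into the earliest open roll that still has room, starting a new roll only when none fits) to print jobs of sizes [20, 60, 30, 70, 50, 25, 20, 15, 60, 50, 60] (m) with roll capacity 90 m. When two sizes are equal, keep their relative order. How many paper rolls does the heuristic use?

6

Sorted descending: 70, 60, 60, 60, 50, 50, 30, 25, 20, 20, 15.
  70 → roll 1 (new)  [load 70/90]
  60 → roll 2 (new)  [load 60/90]
  60 → roll 3 (new)  [load 60/90]
  60 → roll 4 (new)  [load 60/90]
  50 → roll 5 (new)  [load 50/90]
  50 → roll 6 (new)  [load 50/90]
  30 → roll 2  [load 90/90]
  25 → roll 3  [load 85/90]
  20 → roll 1  [load 90/90]
  20 → roll 4  [load 80/90]
  15 → roll 5  [load 65/90]
6 paper rolls opened.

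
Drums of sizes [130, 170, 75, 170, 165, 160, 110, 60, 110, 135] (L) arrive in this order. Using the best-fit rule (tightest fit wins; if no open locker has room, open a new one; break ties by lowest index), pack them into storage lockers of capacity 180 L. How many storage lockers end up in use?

9

  130 → locker 1 (new)  [load 130/180]
  170 → locker 2 (new)  [load 170/180]
  75 → locker 3 (new)  [load 75/180]
  170 → locker 4 (new)  [load 170/180]
  165 → locker 5 (new)  [load 165/180]
  160 → locker 6 (new)  [load 160/180]
  110 → locker 7 (new)  [load 110/180]
  60 → locker 7  [load 170/180]
  110 → locker 8 (new)  [load 110/180]
  135 → locker 9 (new)  [load 135/180]
9 storage lockers opened.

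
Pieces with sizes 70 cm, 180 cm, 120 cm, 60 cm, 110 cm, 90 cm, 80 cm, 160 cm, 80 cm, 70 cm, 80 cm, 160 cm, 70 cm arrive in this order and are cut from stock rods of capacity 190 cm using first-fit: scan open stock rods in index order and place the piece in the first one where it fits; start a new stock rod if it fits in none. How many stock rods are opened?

  70 → stock rod 1 (new)  [load 70/190]
  180 → stock rod 2 (new)  [load 180/190]
  120 → stock rod 1  [load 190/190]
  60 → stock rod 3 (new)  [load 60/190]
  110 → stock rod 3  [load 170/190]
  90 → stock rod 4 (new)  [load 90/190]
  80 → stock rod 4  [load 170/190]
  160 → stock rod 5 (new)  [load 160/190]
  80 → stock rod 6 (new)  [load 80/190]
  70 → stock rod 6  [load 150/190]
  80 → stock rod 7 (new)  [load 80/190]
  160 → stock rod 8 (new)  [load 160/190]
  70 → stock rod 7  [load 150/190]
8 stock rods opened.

8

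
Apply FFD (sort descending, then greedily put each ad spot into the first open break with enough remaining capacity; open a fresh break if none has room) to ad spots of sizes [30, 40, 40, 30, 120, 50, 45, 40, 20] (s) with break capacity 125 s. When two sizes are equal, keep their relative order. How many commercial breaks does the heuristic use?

4

Sorted descending: 120, 50, 45, 40, 40, 40, 30, 30, 20.
  120 → break 1 (new)  [load 120/125]
  50 → break 2 (new)  [load 50/125]
  45 → break 2  [load 95/125]
  40 → break 3 (new)  [load 40/125]
  40 → break 3  [load 80/125]
  40 → break 3  [load 120/125]
  30 → break 2  [load 125/125]
  30 → break 4 (new)  [load 30/125]
  20 → break 4  [load 50/125]
4 commercial breaks opened.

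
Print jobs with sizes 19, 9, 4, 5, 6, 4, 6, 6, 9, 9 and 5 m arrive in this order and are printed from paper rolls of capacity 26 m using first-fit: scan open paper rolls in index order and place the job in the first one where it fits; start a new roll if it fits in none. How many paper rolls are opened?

  19 → roll 1 (new)  [load 19/26]
  9 → roll 2 (new)  [load 9/26]
  4 → roll 1  [load 23/26]
  5 → roll 2  [load 14/26]
  6 → roll 2  [load 20/26]
  4 → roll 2  [load 24/26]
  6 → roll 3 (new)  [load 6/26]
  6 → roll 3  [load 12/26]
  9 → roll 3  [load 21/26]
  9 → roll 4 (new)  [load 9/26]
  5 → roll 3  [load 26/26]
4 paper rolls opened.

4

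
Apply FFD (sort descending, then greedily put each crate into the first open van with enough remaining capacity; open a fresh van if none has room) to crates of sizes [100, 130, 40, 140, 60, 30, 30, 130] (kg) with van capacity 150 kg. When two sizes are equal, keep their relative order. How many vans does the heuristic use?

5

Sorted descending: 140, 130, 130, 100, 60, 40, 30, 30.
  140 → van 1 (new)  [load 140/150]
  130 → van 2 (new)  [load 130/150]
  130 → van 3 (new)  [load 130/150]
  100 → van 4 (new)  [load 100/150]
  60 → van 5 (new)  [load 60/150]
  40 → van 4  [load 140/150]
  30 → van 5  [load 90/150]
  30 → van 5  [load 120/150]
5 vans opened.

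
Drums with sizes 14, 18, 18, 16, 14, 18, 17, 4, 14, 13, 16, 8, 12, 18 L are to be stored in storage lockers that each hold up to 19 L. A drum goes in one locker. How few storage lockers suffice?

13

Total = 18 + 18 + 18 + 18 + 17 + 16 + 16 + 14 + 14 + 14 + 13 + 12 + 8 + 4 = 200 L.
Lower bound: ⌈200/19⌉ = 11 storage lockers.
Also, 12 drums each exceed 19/2 L, and no two of those can share a locker, so at least 12 storage lockers are needed.
A packing using 13 storage lockers:
  locker 1: 18 = 18
  locker 2: 18 = 18
  locker 3: 18 = 18
  locker 4: 18 = 18
  locker 5: 17 = 17
  locker 6: 16 = 16
  locker 7: 16 = 16
  locker 8: 14 + 4 = 18
  locker 9: 14 = 14
  locker 10: 14 = 14
  locker 11: 13 = 13
  locker 12: 12 = 12
  locker 13: 8 = 8
No arrangement into 12 storage lockers stays within capacity, so 13 is optimal.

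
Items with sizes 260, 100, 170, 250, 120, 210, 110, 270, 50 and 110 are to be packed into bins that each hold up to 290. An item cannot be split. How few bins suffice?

Total = 270 + 260 + 250 + 210 + 170 + 120 + 110 + 110 + 100 + 50 = 1650.
Lower bound: ⌈1650/290⌉ = 6 bins.
A packing using 7 bins:
  bin 1: 270 = 270
  bin 2: 260 = 260
  bin 3: 250 = 250
  bin 4: 210 + 50 = 260
  bin 5: 170 + 120 = 290
  bin 6: 110 + 110 = 220
  bin 7: 100 = 100
No arrangement into 6 bins stays within capacity, so 7 is optimal.

7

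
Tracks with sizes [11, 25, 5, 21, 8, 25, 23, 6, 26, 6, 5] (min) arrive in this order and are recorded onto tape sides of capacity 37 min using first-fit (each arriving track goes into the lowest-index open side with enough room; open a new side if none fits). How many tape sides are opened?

5

  11 → side 1 (new)  [load 11/37]
  25 → side 1  [load 36/37]
  5 → side 2 (new)  [load 5/37]
  21 → side 2  [load 26/37]
  8 → side 2  [load 34/37]
  25 → side 3 (new)  [load 25/37]
  23 → side 4 (new)  [load 23/37]
  6 → side 3  [load 31/37]
  26 → side 5 (new)  [load 26/37]
  6 → side 3  [load 37/37]
  5 → side 4  [load 28/37]
5 tape sides opened.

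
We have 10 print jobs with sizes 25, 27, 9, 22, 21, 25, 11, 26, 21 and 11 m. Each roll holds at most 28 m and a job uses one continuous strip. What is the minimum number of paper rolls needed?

Total = 27 + 26 + 25 + 25 + 22 + 21 + 21 + 11 + 11 + 9 = 198 m.
Lower bound: ⌈198/28⌉ = 8 paper rolls.
A packing using 9 paper rolls:
  roll 1: 27 = 27
  roll 2: 26 = 26
  roll 3: 25 = 25
  roll 4: 25 = 25
  roll 5: 22 = 22
  roll 6: 21 = 21
  roll 7: 21 = 21
  roll 8: 11 + 11 = 22
  roll 9: 9 = 9
No arrangement into 8 paper rolls stays within capacity, so 9 is optimal.

9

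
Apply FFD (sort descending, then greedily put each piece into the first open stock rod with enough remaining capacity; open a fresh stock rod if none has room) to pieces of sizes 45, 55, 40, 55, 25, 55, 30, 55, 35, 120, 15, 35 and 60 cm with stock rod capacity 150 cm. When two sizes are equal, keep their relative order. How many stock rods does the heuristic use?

Sorted descending: 120, 60, 55, 55, 55, 55, 45, 40, 35, 35, 30, 25, 15.
  120 → stock rod 1 (new)  [load 120/150]
  60 → stock rod 2 (new)  [load 60/150]
  55 → stock rod 2  [load 115/150]
  55 → stock rod 3 (new)  [load 55/150]
  55 → stock rod 3  [load 110/150]
  55 → stock rod 4 (new)  [load 55/150]
  45 → stock rod 4  [load 100/150]
  40 → stock rod 3  [load 150/150]
  35 → stock rod 2  [load 150/150]
  35 → stock rod 4  [load 135/150]
  30 → stock rod 1  [load 150/150]
  25 → stock rod 5 (new)  [load 25/150]
  15 → stock rod 4  [load 150/150]
5 stock rods opened.

5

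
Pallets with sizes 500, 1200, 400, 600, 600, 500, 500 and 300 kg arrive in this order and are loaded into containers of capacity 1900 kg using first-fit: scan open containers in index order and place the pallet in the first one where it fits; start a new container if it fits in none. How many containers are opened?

  500 → container 1 (new)  [load 500/1900]
  1200 → container 1  [load 1700/1900]
  400 → container 2 (new)  [load 400/1900]
  600 → container 2  [load 1000/1900]
  600 → container 2  [load 1600/1900]
  500 → container 3 (new)  [load 500/1900]
  500 → container 3  [load 1000/1900]
  300 → container 2  [load 1900/1900]
3 containers opened.

3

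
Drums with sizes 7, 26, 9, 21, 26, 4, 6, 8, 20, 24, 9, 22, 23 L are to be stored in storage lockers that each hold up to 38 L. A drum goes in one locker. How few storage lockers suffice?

Total = 26 + 26 + 24 + 23 + 22 + 21 + 20 + 9 + 9 + 8 + 7 + 6 + 4 = 205 L.
Lower bound: ⌈205/38⌉ = 6 storage lockers.
Also, 7 drums each exceed 19 L, and no two of those can share a locker, so at least 7 storage lockers are needed.
A packing using 7 storage lockers:
  locker 1: 26 + 9 = 35
  locker 2: 26 + 9 = 35
  locker 3: 24 + 8 + 6 = 38
  locker 4: 23 + 7 + 4 = 34
  locker 5: 22 = 22
  locker 6: 21 = 21
  locker 7: 20 = 20
This matches the lower bound, so 7 is optimal.

7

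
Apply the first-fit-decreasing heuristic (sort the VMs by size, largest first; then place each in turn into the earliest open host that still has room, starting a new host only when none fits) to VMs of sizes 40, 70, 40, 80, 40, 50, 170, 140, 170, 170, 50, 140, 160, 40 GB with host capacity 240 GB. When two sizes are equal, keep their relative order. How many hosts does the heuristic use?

6

Sorted descending: 170, 170, 170, 160, 140, 140, 80, 70, 50, 50, 40, 40, 40, 40.
  170 → host 1 (new)  [load 170/240]
  170 → host 2 (new)  [load 170/240]
  170 → host 3 (new)  [load 170/240]
  160 → host 4 (new)  [load 160/240]
  140 → host 5 (new)  [load 140/240]
  140 → host 6 (new)  [load 140/240]
  80 → host 4  [load 240/240]
  70 → host 1  [load 240/240]
  50 → host 2  [load 220/240]
  50 → host 3  [load 220/240]
  40 → host 5  [load 180/240]
  40 → host 5  [load 220/240]
  40 → host 6  [load 180/240]
  40 → host 6  [load 220/240]
6 hosts opened.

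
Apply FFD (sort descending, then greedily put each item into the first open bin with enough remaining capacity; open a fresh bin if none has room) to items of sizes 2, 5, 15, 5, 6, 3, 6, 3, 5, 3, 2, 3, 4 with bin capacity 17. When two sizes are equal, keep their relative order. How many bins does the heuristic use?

4

Sorted descending: 15, 6, 6, 5, 5, 5, 4, 3, 3, 3, 3, 2, 2.
  15 → bin 1 (new)  [load 15/17]
  6 → bin 2 (new)  [load 6/17]
  6 → bin 2  [load 12/17]
  5 → bin 2  [load 17/17]
  5 → bin 3 (new)  [load 5/17]
  5 → bin 3  [load 10/17]
  4 → bin 3  [load 14/17]
  3 → bin 3  [load 17/17]
  3 → bin 4 (new)  [load 3/17]
  3 → bin 4  [load 6/17]
  3 → bin 4  [load 9/17]
  2 → bin 1  [load 17/17]
  2 → bin 4  [load 11/17]
4 bins opened.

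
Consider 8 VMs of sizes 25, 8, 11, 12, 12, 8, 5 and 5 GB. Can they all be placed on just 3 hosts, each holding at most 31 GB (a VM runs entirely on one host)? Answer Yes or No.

A valid assignment using 3 hosts:
  host 1: 25 + 5 = 30
  host 2: 12 + 12 + 5 = 29
  host 3: 11 + 8 + 8 = 27
Every load is within 31 GB, so 3 hosts suffice.

Yes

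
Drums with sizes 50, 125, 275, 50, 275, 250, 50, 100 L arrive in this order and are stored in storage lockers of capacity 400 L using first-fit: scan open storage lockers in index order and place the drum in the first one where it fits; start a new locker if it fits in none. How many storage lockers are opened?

  50 → locker 1 (new)  [load 50/400]
  125 → locker 1  [load 175/400]
  275 → locker 2 (new)  [load 275/400]
  50 → locker 1  [load 225/400]
  275 → locker 3 (new)  [load 275/400]
  250 → locker 4 (new)  [load 250/400]
  50 → locker 1  [load 275/400]
  100 → locker 1  [load 375/400]
4 storage lockers opened.

4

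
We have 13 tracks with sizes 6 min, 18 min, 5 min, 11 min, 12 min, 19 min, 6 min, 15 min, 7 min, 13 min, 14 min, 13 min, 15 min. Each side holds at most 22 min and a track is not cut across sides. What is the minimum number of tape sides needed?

Total = 19 + 18 + 15 + 15 + 14 + 13 + 13 + 12 + 11 + 7 + 6 + 6 + 5 = 154 min.
Lower bound: ⌈154/22⌉ = 7 tape sides.
Also, 8 tracks each exceed 11 min, and no two of those can share a side, so at least 8 tape sides are needed.
A packing using 9 tape sides:
  side 1: 19 = 19
  side 2: 18 = 18
  side 3: 15 + 7 = 22
  side 4: 15 + 6 = 21
  side 5: 14 + 6 = 20
  side 6: 13 + 5 = 18
  side 7: 13 = 13
  side 8: 12 = 12
  side 9: 11 = 11
No arrangement into 8 tape sides stays within capacity, so 9 is optimal.

9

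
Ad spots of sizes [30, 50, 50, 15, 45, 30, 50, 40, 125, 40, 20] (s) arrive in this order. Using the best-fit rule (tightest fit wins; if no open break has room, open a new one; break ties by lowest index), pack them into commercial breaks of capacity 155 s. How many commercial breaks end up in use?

4

  30 → break 1 (new)  [load 30/155]
  50 → break 1  [load 80/155]
  50 → break 1  [load 130/155]
  15 → break 1  [load 145/155]
  45 → break 2 (new)  [load 45/155]
  30 → break 2  [load 75/155]
  50 → break 2  [load 125/155]
  40 → break 3 (new)  [load 40/155]
  125 → break 4 (new)  [load 125/155]
  40 → break 3  [load 80/155]
  20 → break 2  [load 145/155]
4 commercial breaks opened.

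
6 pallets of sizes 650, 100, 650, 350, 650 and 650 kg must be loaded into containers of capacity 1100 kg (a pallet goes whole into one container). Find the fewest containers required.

4

Total = 650 + 650 + 650 + 650 + 350 + 100 = 3050 kg.
Lower bound: ⌈3050/1100⌉ = 3 containers.
Also, 4 pallets each exceed 550 kg, and no two of those can share a container, so at least 4 containers are needed.
A packing using 4 containers:
  container 1: 650 + 350 + 100 = 1100
  container 2: 650 = 650
  container 3: 650 = 650
  container 4: 650 = 650
This matches the lower bound, so 4 is optimal.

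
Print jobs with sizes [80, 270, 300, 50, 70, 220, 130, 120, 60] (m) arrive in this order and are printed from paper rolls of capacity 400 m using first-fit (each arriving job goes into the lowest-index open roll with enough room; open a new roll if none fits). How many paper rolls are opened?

4

  80 → roll 1 (new)  [load 80/400]
  270 → roll 1  [load 350/400]
  300 → roll 2 (new)  [load 300/400]
  50 → roll 1  [load 400/400]
  70 → roll 2  [load 370/400]
  220 → roll 3 (new)  [load 220/400]
  130 → roll 3  [load 350/400]
  120 → roll 4 (new)  [load 120/400]
  60 → roll 4  [load 180/400]
4 paper rolls opened.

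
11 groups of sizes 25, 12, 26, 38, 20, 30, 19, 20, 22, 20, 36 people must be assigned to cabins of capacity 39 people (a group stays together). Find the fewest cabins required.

9

Total = 38 + 36 + 30 + 26 + 25 + 22 + 20 + 20 + 20 + 19 + 12 = 268 people.
Lower bound: ⌈268/39⌉ = 7 cabins.
Also, 9 groups each exceed 39/2 people, and no two of those can share a cabin, so at least 9 cabins are needed.
A packing using 9 cabins:
  cabin 1: 38 = 38
  cabin 2: 36 = 36
  cabin 3: 30 = 30
  cabin 4: 26 + 12 = 38
  cabin 5: 25 = 25
  cabin 6: 22 = 22
  cabin 7: 20 + 19 = 39
  cabin 8: 20 = 20
  cabin 9: 20 = 20
This matches the lower bound, so 9 is optimal.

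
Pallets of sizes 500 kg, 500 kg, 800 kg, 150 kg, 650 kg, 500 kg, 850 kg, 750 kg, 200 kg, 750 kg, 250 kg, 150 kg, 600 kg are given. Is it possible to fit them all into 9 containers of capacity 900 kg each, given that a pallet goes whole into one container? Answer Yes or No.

A valid assignment using 9 containers:
  container 1: 850 = 850
  container 2: 800 = 800
  container 3: 750 + 150 = 900
  container 4: 750 + 150 = 900
  container 5: 650 + 250 = 900
  container 6: 600 + 200 = 800
  container 7: 500 = 500
  container 8: 500 = 500
  container 9: 500 = 500
Every load is within 900 kg, so 9 containers suffice.

Yes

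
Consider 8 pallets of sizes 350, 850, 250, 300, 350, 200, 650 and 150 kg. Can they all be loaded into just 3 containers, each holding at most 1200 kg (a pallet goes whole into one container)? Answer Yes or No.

Yes

A valid assignment using 3 containers:
  container 1: 850 + 350 = 1200
  container 2: 650 + 350 + 200 = 1200
  container 3: 300 + 250 + 150 = 700
Every load is within 1200 kg, so 3 containers suffice.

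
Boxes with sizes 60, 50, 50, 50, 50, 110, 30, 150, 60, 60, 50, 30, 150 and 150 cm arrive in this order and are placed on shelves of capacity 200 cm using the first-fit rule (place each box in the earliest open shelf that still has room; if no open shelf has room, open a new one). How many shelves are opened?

6

  60 → shelf 1 (new)  [load 60/200]
  50 → shelf 1  [load 110/200]
  50 → shelf 1  [load 160/200]
  50 → shelf 2 (new)  [load 50/200]
  50 → shelf 2  [load 100/200]
  110 → shelf 3 (new)  [load 110/200]
  30 → shelf 1  [load 190/200]
  150 → shelf 4 (new)  [load 150/200]
  60 → shelf 2  [load 160/200]
  60 → shelf 3  [load 170/200]
  50 → shelf 4  [load 200/200]
  30 → shelf 2  [load 190/200]
  150 → shelf 5 (new)  [load 150/200]
  150 → shelf 6 (new)  [load 150/200]
6 shelves opened.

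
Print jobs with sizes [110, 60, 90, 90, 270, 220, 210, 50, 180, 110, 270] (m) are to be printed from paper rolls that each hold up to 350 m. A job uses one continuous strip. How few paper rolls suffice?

6

Total = 270 + 270 + 220 + 210 + 180 + 110 + 110 + 90 + 90 + 60 + 50 = 1660 m.
Lower bound: ⌈1660/350⌉ = 5 paper rolls.
A packing using 6 paper rolls:
  roll 1: 270 + 60 = 330
  roll 2: 270 + 50 = 320
  roll 3: 220 + 110 = 330
  roll 4: 210 + 110 = 320
  roll 5: 180 + 90 = 270
  roll 6: 90 = 90
No arrangement into 5 paper rolls stays within capacity, so 6 is optimal.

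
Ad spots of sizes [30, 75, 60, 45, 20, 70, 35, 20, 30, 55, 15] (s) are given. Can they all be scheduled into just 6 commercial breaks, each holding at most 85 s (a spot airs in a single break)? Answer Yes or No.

A valid assignment using 6 commercial breaks:
  break 1: 75 = 75
  break 2: 70 + 15 = 85
  break 3: 60 + 20 = 80
  break 4: 55 + 30 = 85
  break 5: 45 + 35 = 80
  break 6: 30 + 20 = 50
Every load is within 85 s, so 6 commercial breaks suffice.

Yes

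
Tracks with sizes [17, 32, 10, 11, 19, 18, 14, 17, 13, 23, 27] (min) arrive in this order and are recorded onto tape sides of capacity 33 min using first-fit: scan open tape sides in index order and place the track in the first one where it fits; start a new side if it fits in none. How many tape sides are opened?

7

  17 → side 1 (new)  [load 17/33]
  32 → side 2 (new)  [load 32/33]
  10 → side 1  [load 27/33]
  11 → side 3 (new)  [load 11/33]
  19 → side 3  [load 30/33]
  18 → side 4 (new)  [load 18/33]
  14 → side 4  [load 32/33]
  17 → side 5 (new)  [load 17/33]
  13 → side 5  [load 30/33]
  23 → side 6 (new)  [load 23/33]
  27 → side 7 (new)  [load 27/33]
7 tape sides opened.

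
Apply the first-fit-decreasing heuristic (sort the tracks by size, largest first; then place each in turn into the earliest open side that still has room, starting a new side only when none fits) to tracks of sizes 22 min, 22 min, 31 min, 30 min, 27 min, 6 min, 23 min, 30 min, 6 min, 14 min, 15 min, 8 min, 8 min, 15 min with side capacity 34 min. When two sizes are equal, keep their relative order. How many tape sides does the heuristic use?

Sorted descending: 31, 30, 30, 27, 23, 22, 22, 15, 15, 14, 8, 8, 6, 6.
  31 → side 1 (new)  [load 31/34]
  30 → side 2 (new)  [load 30/34]
  30 → side 3 (new)  [load 30/34]
  27 → side 4 (new)  [load 27/34]
  23 → side 5 (new)  [load 23/34]
  22 → side 6 (new)  [load 22/34]
  22 → side 7 (new)  [load 22/34]
  15 → side 8 (new)  [load 15/34]
  15 → side 8  [load 30/34]
  14 → side 9 (new)  [load 14/34]
  8 → side 5  [load 31/34]
  8 → side 6  [load 30/34]
  6 → side 4  [load 33/34]
  6 → side 7  [load 28/34]
9 tape sides opened.

9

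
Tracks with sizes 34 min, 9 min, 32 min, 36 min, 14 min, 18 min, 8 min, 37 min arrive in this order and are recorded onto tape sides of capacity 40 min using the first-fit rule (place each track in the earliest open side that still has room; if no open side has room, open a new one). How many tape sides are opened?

6

  34 → side 1 (new)  [load 34/40]
  9 → side 2 (new)  [load 9/40]
  32 → side 3 (new)  [load 32/40]
  36 → side 4 (new)  [load 36/40]
  14 → side 2  [load 23/40]
  18 → side 5 (new)  [load 18/40]
  8 → side 2  [load 31/40]
  37 → side 6 (new)  [load 37/40]
6 tape sides opened.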